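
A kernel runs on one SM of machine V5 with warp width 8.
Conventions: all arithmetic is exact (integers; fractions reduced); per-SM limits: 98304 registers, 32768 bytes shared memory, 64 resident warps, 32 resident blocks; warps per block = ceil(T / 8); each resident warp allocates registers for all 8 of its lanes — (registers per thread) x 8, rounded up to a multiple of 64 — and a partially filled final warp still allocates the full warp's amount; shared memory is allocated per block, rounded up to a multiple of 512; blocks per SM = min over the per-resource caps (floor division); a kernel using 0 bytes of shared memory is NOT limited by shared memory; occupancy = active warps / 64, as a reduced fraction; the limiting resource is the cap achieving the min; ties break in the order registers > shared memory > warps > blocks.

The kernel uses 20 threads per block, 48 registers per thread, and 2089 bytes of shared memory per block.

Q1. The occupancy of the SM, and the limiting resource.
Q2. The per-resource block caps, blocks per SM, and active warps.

Answer: occupancy 9/16, limited by shared memory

registers: 85 blocks
shared memory: 12 blocks
warps: 21 blocks
blocks: 32 blocks

Answer: 12 blocks, 36 active warps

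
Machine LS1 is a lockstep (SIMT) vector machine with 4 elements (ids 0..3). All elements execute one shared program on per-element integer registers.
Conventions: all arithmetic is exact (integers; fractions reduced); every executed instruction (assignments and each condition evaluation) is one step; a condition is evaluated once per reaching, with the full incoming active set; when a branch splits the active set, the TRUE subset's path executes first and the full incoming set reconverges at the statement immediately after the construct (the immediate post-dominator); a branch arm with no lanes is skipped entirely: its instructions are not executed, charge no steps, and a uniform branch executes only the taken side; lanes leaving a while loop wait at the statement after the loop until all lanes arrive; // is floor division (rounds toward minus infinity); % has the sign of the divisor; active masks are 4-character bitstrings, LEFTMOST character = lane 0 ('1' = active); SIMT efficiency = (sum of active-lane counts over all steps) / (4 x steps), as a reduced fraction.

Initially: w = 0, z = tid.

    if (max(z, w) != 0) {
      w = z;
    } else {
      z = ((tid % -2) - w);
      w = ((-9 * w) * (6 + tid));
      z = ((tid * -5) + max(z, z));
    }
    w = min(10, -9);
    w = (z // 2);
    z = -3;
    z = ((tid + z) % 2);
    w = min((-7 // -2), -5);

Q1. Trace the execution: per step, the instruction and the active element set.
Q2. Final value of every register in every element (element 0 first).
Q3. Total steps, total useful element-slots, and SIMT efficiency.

step 0: eval (max(z, w) != 0)        1111
step 1: w <- z                       0111
step 2: z <- ((tid % -2) - w)        1000
step 3: w <- ((-9 * w) * (6 + tid))  1000
step 4: z <- ((tid * -5) + max(z, z)) 1000
step 5: w <- min(10, -9)             1111
step 6: w <- (z // 2)                1111
step 7: z <- -3                      1111
step 8: z <- ((tid + z) % 2)         1111
step 9: w <- min((-7 // -2), -5)     1111

Answer: 10 steps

w: -5,-5,-5,-5
z: 1,0,1,0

steps = 10; useful = 30; efficiency = 30/40 = 3/4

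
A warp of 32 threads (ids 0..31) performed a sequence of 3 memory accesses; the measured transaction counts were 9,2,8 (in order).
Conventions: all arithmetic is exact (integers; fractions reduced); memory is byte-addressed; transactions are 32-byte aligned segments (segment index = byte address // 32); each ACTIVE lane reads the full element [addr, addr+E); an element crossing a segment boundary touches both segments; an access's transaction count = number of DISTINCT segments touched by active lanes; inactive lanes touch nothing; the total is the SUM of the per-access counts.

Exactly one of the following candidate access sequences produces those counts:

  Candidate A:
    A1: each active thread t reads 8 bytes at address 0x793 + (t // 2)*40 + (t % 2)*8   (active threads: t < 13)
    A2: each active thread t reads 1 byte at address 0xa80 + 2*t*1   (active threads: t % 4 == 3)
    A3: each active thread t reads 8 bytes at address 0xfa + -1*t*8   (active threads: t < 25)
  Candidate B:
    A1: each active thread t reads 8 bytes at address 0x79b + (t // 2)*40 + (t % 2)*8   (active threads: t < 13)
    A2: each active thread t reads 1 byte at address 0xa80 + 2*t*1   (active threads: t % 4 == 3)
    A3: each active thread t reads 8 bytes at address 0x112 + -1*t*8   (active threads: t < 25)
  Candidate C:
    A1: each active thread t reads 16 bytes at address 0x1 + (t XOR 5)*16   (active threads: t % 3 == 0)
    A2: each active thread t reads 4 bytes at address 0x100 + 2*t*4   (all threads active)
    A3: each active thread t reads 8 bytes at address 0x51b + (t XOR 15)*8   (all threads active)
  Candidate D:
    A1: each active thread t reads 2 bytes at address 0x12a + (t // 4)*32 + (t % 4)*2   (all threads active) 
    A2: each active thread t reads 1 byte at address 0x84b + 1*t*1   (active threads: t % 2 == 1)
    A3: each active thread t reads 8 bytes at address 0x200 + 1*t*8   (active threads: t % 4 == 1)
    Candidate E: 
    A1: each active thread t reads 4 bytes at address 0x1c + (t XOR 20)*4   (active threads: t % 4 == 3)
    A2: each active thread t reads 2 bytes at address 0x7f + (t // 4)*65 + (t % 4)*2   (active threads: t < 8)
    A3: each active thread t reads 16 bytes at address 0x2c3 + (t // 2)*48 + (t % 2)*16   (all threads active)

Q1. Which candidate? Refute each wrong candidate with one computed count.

B: A3 gives 7 transactions, not 8
C: A1 gives 12 transactions, not 9
D: A1 gives 8 transactions, not 9
E: A1 gives 4 transactions, not 9
A: all counts match (9,2,8)

Answer: A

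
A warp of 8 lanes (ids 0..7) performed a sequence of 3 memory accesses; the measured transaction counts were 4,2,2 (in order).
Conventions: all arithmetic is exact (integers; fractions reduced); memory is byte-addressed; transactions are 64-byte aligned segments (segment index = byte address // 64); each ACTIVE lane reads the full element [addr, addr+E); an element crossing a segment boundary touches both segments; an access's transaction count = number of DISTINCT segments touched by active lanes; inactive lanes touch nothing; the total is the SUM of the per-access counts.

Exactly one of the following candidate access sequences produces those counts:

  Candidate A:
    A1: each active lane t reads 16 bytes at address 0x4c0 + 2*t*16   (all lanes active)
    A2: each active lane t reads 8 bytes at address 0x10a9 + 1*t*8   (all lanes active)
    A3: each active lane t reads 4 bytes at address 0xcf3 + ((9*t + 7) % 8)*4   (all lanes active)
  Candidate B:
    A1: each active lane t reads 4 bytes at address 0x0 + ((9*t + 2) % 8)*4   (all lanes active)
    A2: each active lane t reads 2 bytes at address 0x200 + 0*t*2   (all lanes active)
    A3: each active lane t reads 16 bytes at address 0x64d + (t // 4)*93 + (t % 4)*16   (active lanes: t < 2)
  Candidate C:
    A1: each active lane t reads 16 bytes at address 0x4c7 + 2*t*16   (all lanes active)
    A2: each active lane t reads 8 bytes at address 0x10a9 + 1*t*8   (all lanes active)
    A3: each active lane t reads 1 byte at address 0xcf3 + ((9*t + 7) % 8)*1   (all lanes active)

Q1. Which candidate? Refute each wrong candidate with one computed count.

B: A1 gives 1 transaction, not 4
C: A3 gives 1 transaction, not 2
A: all counts match (4,2,2)

Answer: A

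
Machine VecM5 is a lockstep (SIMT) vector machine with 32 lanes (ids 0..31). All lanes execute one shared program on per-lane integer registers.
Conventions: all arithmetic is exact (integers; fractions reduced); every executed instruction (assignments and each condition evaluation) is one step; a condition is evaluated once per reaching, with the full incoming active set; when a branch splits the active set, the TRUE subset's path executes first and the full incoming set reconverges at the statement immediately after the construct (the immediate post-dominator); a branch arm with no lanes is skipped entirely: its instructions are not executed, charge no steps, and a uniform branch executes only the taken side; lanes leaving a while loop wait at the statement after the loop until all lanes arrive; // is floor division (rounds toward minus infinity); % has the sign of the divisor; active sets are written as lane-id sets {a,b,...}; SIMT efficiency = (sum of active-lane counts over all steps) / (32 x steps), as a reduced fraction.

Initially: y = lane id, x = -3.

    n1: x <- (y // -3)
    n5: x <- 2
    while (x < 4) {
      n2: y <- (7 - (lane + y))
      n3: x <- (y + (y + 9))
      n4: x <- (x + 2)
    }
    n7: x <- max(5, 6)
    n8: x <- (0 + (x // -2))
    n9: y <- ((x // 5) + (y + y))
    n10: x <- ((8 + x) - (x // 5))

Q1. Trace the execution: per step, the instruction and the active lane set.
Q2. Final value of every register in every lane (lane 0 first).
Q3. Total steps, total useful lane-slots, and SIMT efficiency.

step 0: x <- (y // -3)               {0,1,2,3,4,5,6,7,8,9,10,11,12,13,14,15,16,17,18,19,20,21,22,23,24,25,26,27,28,29,30,31}
step 1: x <- 2                       {0,1,2,3,4,5,6,7,8,9,10,11,12,13,14,15,16,17,18,19,20,21,22,23,24,25,26,27,28,29,30,31}
step 2: eval (x < 4)                 {0,1,2,3,4,5,6,7,8,9,10,11,12,13,14,15,16,17,18,19,20,21,22,23,24,25,26,27,28,29,30,31}
step 3: y <- (7 - (lane + y))        {0,1,2,3,4,5,6,7,8,9,10,11,12,13,14,15,16,17,18,19,20,21,22,23,24,25,26,27,28,29,30,31}
step 4: x <- (y + (y + 9))           {0,1,2,3,4,5,6,7,8,9,10,11,12,13,14,15,16,17,18,19,20,21,22,23,24,25,26,27,28,29,30,31}
step 5: x <- (x + 2)                 {0,1,2,3,4,5,6,7,8,9,10,11,12,13,14,15,16,17,18,19,20,21,22,23,24,25,26,27,28,29,30,31}
step 6: eval (x < 4)                 {0,1,2,3,4,5,6,7,8,9,10,11,12,13,14,15,16,17,18,19,20,21,22,23,24,25,26,27,28,29,30,31}
step 7: y <- (7 - (lane + y))        {6,7,8,9,10,11,12,13,14,15,16,17,18,19,20,21,22,23,24,25,26,27,28,29,30,31}
step 8: x <- (y + (y + 9))           {6,7,8,9,10,11,12,13,14,15,16,17,18,19,20,21,22,23,24,25,26,27,28,29,30,31}
step 9: x <- (x + 2)                 {6,7,8,9,10,11,12,13,14,15,16,17,18,19,20,21,22,23,24,25,26,27,28,29,30,31}
step 10: eval (x < 4)                 {6,7,8,9,10,11,12,13,14,15,16,17,18,19,20,21,22,23,24,25,26,27,28,29,30,31}
step 11: x <- max(5, 6)               {0,1,2,3,4,5,6,7,8,9,10,11,12,13,14,15,16,17,18,19,20,21,22,23,24,25,26,27,28,29,30,31}
step 12: x <- (0 + (x // -2))         {0,1,2,3,4,5,6,7,8,9,10,11,12,13,14,15,16,17,18,19,20,21,22,23,24,25,26,27,28,29,30,31}
step 13: y <- ((x // 5) + (y + y))    {0,1,2,3,4,5,6,7,8,9,10,11,12,13,14,15,16,17,18,19,20,21,22,23,24,25,26,27,28,29,30,31}
step 14: x <- ((8 + x) - (x // 5))    {0,1,2,3,4,5,6,7,8,9,10,11,12,13,14,15,16,17,18,19,20,21,22,23,24,25,26,27,28,29,30,31}

Answer: 15 steps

y: 13,9,5,1,-3,-7,11,13,15,17,19,21,23,25,27,29,31,33,35,37,39,41,43,45,47,49,51,53,55,57,59,61
x: 6,6,6,6,6,6,6,6,6,6,6,6,6,6,6,6,6,6,6,6,6,6,6,6,6,6,6,6,6,6,6,6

steps = 15; useful = 456; efficiency = 456/480 = 19/20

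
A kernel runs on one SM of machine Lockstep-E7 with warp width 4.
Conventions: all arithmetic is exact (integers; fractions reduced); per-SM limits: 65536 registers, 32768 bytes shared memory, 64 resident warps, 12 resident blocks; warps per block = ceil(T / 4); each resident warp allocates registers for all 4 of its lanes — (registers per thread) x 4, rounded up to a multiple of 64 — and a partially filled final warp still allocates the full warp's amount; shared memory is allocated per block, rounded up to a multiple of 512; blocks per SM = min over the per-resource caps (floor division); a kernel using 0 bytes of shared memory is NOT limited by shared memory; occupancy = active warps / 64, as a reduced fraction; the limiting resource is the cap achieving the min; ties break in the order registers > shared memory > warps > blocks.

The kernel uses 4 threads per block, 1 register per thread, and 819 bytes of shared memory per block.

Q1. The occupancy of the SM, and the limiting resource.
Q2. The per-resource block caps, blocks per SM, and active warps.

Answer: occupancy 3/16, limited by blocks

registers: 1024 blocks
shared memory: 32 blocks
warps: 64 blocks
blocks: 12 blocks

Answer: 12 blocks, 12 active warps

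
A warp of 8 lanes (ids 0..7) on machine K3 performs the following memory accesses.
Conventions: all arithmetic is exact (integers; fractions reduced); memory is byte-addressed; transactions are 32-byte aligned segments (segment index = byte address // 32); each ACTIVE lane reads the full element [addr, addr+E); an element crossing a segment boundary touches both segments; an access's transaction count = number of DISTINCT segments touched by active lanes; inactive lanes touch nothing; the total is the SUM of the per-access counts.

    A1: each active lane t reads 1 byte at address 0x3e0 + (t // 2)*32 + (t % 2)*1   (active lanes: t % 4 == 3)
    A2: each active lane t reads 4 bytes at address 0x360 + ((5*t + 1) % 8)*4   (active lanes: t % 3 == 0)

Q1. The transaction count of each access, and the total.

A1: 2 transactions
A2: 1 transaction

Answer: 2,1; total 3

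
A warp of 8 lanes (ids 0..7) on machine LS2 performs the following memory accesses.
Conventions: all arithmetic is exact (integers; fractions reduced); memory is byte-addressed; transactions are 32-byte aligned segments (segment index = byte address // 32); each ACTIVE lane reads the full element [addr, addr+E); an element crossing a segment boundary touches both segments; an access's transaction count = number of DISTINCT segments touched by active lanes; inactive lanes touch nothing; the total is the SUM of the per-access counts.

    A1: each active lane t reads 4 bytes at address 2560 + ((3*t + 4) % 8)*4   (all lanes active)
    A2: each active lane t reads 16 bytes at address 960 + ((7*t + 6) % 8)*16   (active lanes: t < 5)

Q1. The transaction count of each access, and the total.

A1: 1 transaction
A2: 3 transactions

Answer: 1,3; total 4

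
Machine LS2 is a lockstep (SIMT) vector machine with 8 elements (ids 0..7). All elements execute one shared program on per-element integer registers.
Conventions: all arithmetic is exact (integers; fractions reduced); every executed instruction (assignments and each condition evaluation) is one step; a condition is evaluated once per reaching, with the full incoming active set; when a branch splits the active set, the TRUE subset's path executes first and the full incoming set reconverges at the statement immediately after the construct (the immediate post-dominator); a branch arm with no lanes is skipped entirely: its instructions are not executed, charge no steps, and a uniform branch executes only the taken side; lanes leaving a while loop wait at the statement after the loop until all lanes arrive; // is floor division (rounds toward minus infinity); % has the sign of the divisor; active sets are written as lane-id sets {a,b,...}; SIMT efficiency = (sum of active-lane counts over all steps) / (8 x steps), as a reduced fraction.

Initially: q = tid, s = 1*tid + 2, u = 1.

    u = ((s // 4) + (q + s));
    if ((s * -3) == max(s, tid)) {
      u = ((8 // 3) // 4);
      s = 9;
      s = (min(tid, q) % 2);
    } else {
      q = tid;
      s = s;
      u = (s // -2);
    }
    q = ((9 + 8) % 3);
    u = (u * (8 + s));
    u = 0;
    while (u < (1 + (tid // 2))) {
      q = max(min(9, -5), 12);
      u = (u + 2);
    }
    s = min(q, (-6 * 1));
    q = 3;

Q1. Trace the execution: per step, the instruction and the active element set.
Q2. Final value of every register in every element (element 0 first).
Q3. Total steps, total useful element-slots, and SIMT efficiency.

step 0: u <- ((s // 4) + (q + s))    {0,1,2,3,4,5,6,7}
step 1: eval ((s * -3) == max(s, tid)) {0,1,2,3,4,5,6,7}
step 2: q <- tid                     {0,1,2,3,4,5,6,7}
step 3: s <- s                       {0,1,2,3,4,5,6,7}
step 4: u <- (s // -2)               {0,1,2,3,4,5,6,7}
step 5: q <- ((9 + 8) % 3)           {0,1,2,3,4,5,6,7}
step 6: u <- (u * (8 + s))           {0,1,2,3,4,5,6,7}
step 7: u <- 0                       {0,1,2,3,4,5,6,7}
step 8: eval (u < (1 + (tid // 2)))  {0,1,2,3,4,5,6,7}
step 9: q <- max(min(9, -5), 12)     {0,1,2,3,4,5,6,7}
step 10: u <- (u + 2)                 {0,1,2,3,4,5,6,7}
step 11: eval (u < (1 + (tid // 2)))  {0,1,2,3,4,5,6,7}
step 12: q <- max(min(9, -5), 12)     {4,5,6,7}
step 13: u <- (u + 2)                 {4,5,6,7}
step 14: eval (u < (1 + (tid // 2)))  {4,5,6,7}
step 15: s <- min(q, (-6 * 1))        {0,1,2,3,4,5,6,7}
step 16: q <- 3                       {0,1,2,3,4,5,6,7}

Answer: 17 steps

q: 3,3,3,3,3,3,3,3
s: -6,-6,-6,-6,-6,-6,-6,-6
u: 2,2,2,2,4,4,4,4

steps = 17; useful = 124; efficiency = 124/136 = 31/34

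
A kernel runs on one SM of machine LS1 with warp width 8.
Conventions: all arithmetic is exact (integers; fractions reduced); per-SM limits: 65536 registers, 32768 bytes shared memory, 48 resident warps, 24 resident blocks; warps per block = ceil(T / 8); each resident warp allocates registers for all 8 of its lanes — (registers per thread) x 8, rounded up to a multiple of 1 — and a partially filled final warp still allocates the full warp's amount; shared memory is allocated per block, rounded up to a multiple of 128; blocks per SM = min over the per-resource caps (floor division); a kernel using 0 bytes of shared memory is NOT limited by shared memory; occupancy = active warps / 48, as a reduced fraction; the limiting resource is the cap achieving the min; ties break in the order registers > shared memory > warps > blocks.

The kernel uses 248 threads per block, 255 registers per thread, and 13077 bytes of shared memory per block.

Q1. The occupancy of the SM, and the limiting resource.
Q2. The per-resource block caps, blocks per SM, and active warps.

Answer: occupancy 31/48, limited by registers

registers: 1 block
shared memory: 2 blocks
warps: 1 block
blocks: 24 blocks

Answer: 1 block, 31 active warps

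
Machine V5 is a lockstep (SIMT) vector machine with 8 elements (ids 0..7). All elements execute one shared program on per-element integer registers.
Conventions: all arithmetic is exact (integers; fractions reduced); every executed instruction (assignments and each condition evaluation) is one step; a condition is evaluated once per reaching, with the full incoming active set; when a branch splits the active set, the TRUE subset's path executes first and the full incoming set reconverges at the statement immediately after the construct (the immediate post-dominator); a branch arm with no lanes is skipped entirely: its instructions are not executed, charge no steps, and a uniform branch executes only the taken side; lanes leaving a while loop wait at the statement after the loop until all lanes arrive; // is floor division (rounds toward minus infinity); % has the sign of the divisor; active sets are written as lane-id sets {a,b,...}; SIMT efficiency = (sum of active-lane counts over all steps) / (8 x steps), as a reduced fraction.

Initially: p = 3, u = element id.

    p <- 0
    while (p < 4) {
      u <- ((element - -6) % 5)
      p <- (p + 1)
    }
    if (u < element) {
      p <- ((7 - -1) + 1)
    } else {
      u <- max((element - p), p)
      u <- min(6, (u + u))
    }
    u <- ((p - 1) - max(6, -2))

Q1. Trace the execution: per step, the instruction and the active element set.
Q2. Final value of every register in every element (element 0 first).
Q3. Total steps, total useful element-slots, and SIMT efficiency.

step 0: p <- 0                       {0,1,2,3,4,5,6,7}
step 1: eval (p < 4)                 {0,1,2,3,4,5,6,7}
step 2: u <- ((element - -6) % 5)    {0,1,2,3,4,5,6,7}
step 3: p <- (p + 1)                 {0,1,2,3,4,5,6,7}
step 4: eval (p < 4)                 {0,1,2,3,4,5,6,7}
step 5: u <- ((element - -6) % 5)    {0,1,2,3,4,5,6,7}
step 6: p <- (p + 1)                 {0,1,2,3,4,5,6,7}
step 7: eval (p < 4)                 {0,1,2,3,4,5,6,7}
step 8: u <- ((element - -6) % 5)    {0,1,2,3,4,5,6,7}
step 9: p <- (p + 1)                 {0,1,2,3,4,5,6,7}
step 10: eval (p < 4)                 {0,1,2,3,4,5,6,7}
step 11: u <- ((element - -6) % 5)    {0,1,2,3,4,5,6,7}
step 12: p <- (p + 1)                 {0,1,2,3,4,5,6,7}
step 13: eval (p < 4)                 {0,1,2,3,4,5,6,7}
step 14: eval (u < element)           {0,1,2,3,4,5,6,7}
step 15: p <- ((7 - -1) + 1)          {4,5,6,7}
step 16: u <- max((element - p), p)   {0,1,2,3}
step 17: u <- min(6, (u + u))         {0,1,2,3}
step 18: u <- ((p - 1) - max(6, -2))  {0,1,2,3,4,5,6,7}

Answer: 19 steps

p: 4,4,4,4,9,9,9,9
u: -3,-3,-3,-3,2,2,2,2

steps = 19; useful = 140; efficiency = 140/152 = 35/38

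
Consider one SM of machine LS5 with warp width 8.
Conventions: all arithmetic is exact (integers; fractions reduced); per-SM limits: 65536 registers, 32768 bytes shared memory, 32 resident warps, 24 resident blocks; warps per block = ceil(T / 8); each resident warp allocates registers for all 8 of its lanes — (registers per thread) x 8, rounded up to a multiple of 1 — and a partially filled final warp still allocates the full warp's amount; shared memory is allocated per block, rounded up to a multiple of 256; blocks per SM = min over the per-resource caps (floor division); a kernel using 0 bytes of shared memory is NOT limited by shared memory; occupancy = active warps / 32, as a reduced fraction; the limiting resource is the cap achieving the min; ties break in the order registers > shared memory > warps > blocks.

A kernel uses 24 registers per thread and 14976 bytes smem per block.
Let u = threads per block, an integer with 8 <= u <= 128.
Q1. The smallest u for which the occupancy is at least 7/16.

Answer: u = 49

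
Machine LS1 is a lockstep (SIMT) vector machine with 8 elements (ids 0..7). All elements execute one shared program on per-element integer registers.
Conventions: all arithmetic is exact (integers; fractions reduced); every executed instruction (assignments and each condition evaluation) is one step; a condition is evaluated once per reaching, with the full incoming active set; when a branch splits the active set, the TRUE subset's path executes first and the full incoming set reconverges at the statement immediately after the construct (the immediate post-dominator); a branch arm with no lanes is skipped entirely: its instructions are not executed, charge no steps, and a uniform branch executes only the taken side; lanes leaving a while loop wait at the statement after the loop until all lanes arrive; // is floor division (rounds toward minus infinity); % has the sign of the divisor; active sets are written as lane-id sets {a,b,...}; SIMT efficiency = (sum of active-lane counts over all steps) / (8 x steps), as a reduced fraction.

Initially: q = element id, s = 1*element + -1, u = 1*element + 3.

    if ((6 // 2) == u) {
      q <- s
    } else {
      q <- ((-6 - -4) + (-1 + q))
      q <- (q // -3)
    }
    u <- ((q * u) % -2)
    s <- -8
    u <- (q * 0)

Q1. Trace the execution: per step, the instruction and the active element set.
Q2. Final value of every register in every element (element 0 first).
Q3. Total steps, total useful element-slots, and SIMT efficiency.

step 0: eval ((6 // 2) == u)         {0,1,2,3,4,5,6,7}
step 1: q <- s                       {0}
step 2: q <- ((-6 - -4) + (-1 + q))  {1,2,3,4,5,6,7}
step 3: q <- (q // -3)               {1,2,3,4,5,6,7}
step 4: u <- ((q * u) % -2)          {0,1,2,3,4,5,6,7}
step 5: s <- -8                      {0,1,2,3,4,5,6,7}
step 6: u <- (q * 0)                 {0,1,2,3,4,5,6,7}

Answer: 7 steps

q: -1,0,0,0,-1,-1,-1,-2
s: -8,-8,-8,-8,-8,-8,-8,-8
u: 0,0,0,0,0,0,0,0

steps = 7; useful = 47; efficiency = 47/56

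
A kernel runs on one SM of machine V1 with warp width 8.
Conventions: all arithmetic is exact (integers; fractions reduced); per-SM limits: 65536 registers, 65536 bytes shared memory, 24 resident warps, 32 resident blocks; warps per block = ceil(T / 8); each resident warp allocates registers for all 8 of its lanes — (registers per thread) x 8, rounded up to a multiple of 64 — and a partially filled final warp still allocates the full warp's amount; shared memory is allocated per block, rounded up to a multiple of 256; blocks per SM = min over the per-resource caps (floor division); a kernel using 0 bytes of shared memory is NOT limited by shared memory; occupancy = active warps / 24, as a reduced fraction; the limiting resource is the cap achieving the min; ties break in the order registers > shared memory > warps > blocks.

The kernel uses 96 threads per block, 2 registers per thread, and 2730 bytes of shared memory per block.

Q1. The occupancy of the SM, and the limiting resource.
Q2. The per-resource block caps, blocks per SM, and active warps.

Answer: occupancy 1, limited by warps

registers: 85 blocks
shared memory: 23 blocks
warps: 2 blocks
blocks: 32 blocks

Answer: 2 blocks, 24 active warps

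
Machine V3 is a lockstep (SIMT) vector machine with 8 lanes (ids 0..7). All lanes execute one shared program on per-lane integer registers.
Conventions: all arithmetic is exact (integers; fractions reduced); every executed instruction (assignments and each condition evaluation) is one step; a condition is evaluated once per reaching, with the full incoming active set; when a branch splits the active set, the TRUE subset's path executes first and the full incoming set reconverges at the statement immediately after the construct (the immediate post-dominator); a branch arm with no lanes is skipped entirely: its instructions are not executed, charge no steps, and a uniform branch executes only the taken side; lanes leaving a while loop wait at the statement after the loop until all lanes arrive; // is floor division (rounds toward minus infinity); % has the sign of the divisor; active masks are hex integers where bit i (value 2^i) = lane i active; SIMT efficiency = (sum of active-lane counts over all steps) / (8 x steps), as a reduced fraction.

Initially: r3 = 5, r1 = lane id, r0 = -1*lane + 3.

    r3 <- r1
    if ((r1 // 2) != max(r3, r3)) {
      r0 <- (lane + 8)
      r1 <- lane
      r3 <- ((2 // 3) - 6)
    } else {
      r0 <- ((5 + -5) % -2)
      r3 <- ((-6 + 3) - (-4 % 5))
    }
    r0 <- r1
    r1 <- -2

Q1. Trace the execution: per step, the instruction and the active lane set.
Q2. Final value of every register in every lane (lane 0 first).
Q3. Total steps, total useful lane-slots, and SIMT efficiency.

step 0: r3 <- r1                     0xff
step 1: eval ((r1 // 2) != max(r3, r3)) 0xff
step 2: r0 <- (lane + 8)             0xfe
step 3: r1 <- lane                   0xfe
step 4: r3 <- ((2 // 3) - 6)         0xfe
step 5: r0 <- ((5 + -5) % -2)        0x01
step 6: r3 <- ((-6 + 3) - (-4 % 5))  0x01
step 7: r0 <- r1                     0xff
step 8: r1 <- -2                     0xff

Answer: 9 steps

r3: -4,-6,-6,-6,-6,-6,-6,-6
r1: -2,-2,-2,-2,-2,-2,-2,-2
r0: 0,1,2,3,4,5,6,7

steps = 9; useful = 55; efficiency = 55/72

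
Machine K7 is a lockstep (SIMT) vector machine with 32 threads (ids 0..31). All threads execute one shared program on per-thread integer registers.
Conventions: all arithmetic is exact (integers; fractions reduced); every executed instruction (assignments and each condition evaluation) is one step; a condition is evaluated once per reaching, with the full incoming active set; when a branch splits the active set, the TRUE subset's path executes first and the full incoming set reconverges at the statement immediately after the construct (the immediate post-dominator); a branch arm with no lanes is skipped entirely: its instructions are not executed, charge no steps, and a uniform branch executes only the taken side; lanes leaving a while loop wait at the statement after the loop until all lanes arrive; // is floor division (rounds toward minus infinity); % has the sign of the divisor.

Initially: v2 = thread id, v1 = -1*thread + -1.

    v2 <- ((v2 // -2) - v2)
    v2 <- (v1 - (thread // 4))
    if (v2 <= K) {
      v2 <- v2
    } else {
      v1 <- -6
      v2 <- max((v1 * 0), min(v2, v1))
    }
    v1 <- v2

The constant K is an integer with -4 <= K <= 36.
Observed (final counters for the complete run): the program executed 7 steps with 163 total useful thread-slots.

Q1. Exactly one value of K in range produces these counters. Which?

Answer: K = -4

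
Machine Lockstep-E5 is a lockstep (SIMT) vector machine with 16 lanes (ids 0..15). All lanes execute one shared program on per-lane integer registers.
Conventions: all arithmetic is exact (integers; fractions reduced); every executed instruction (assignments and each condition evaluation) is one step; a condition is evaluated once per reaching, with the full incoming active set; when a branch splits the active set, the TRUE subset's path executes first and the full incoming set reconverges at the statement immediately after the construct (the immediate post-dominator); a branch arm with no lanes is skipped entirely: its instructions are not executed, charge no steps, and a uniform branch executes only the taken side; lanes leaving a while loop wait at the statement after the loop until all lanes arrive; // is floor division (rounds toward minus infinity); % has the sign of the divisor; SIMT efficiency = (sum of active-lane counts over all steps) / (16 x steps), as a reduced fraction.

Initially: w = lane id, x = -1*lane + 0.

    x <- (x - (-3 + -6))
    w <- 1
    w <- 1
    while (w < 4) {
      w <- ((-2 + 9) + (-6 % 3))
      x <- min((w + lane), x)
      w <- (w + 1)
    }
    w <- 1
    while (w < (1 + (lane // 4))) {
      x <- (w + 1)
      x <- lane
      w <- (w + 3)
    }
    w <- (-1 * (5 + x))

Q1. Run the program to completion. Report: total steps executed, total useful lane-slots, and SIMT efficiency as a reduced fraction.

Answer: 15 steps, 224 useful, 14/15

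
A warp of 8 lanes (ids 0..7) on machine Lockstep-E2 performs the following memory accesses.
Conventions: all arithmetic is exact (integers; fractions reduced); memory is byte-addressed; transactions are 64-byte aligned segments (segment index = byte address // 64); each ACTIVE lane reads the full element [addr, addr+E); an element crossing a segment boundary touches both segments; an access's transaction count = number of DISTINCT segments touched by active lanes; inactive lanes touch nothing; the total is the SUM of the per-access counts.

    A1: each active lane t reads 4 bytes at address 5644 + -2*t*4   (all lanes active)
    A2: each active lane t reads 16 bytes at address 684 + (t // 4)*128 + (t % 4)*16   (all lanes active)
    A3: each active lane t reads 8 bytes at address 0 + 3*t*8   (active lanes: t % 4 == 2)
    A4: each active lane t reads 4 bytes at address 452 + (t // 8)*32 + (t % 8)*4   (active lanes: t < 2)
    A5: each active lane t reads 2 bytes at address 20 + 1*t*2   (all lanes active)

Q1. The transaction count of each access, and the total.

A1: 2 transactions
A2: 4 transactions
A3: 2 transactions
A4: 1 transaction
A5: 1 transaction

Answer: 2,4,2,1,1; total 10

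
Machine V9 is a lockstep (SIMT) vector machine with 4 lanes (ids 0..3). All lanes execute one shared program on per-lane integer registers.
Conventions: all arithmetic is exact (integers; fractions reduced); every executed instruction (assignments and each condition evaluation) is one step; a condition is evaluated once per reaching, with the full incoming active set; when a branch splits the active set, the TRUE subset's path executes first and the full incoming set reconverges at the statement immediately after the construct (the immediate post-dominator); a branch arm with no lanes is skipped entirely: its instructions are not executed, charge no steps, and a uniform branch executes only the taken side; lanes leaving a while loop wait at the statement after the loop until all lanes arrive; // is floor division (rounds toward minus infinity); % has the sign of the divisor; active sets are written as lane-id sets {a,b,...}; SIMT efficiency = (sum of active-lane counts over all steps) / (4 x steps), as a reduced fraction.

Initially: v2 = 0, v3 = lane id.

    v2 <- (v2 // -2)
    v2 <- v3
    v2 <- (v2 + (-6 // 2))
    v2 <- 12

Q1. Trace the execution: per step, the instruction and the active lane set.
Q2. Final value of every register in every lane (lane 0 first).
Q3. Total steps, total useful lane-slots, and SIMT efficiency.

step 0: v2 <- (v2 // -2)             {0,1,2,3}
step 1: v2 <- v3                     {0,1,2,3}
step 2: v2 <- (v2 + (-6 // 2))       {0,1,2,3}
step 3: v2 <- 12                     {0,1,2,3}

Answer: 4 steps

v2: 12,12,12,12
v3: 0,1,2,3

steps = 4; useful = 16; efficiency = 16/16 = 1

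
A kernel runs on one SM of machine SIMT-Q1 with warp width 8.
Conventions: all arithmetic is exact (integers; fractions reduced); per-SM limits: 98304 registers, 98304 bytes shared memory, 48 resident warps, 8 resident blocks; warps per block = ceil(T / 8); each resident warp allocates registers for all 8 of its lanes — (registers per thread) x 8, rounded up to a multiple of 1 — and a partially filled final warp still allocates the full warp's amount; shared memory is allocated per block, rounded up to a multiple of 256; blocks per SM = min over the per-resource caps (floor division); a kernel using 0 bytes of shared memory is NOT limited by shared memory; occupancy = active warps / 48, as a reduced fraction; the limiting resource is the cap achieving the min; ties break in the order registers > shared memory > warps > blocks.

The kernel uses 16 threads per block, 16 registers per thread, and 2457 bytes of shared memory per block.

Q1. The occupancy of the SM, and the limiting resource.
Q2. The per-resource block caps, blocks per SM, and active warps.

Answer: occupancy 1/3, limited by blocks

registers: 384 blocks
shared memory: 38 blocks
warps: 24 blocks
blocks: 8 blocks

Answer: 8 blocks, 16 active warps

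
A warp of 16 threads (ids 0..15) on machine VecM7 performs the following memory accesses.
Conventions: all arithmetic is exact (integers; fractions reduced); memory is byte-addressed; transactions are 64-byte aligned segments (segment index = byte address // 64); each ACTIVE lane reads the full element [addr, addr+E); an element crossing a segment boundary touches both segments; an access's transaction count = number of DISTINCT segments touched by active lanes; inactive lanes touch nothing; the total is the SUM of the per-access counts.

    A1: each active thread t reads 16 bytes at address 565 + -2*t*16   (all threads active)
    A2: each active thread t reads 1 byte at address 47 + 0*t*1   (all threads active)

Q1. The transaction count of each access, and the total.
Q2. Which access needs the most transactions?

A1: 9 transactions
A2: 1 transaction

Answer: 9,1; total 10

Answer: A1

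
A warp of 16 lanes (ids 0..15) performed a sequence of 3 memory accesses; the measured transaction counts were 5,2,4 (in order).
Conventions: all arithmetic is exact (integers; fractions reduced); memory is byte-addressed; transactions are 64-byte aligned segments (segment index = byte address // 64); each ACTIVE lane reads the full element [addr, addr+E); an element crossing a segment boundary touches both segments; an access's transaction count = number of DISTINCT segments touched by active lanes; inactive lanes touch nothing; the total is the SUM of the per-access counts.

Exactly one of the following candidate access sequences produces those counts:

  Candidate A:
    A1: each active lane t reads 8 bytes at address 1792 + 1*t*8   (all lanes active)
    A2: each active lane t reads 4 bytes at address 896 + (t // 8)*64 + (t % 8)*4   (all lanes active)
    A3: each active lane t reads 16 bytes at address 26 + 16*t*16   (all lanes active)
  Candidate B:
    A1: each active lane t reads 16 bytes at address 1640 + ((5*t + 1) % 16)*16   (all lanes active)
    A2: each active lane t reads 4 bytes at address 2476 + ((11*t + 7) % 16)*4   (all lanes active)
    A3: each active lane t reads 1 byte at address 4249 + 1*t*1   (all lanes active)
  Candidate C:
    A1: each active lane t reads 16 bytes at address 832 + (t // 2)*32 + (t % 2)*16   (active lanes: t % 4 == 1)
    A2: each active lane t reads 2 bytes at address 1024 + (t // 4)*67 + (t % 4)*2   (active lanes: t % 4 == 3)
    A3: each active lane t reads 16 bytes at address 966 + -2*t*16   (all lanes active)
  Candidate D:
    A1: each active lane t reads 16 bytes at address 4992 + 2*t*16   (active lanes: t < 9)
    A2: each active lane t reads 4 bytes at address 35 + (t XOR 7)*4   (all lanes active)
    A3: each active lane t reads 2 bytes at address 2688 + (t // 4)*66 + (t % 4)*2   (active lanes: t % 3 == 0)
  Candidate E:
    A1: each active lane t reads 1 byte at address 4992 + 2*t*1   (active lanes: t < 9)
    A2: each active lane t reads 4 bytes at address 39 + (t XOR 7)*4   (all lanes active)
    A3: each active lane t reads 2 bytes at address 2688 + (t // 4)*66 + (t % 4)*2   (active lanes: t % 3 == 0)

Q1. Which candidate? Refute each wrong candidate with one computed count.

A: A1 gives 2 transactions, not 5
B: A3 gives 1 transaction, not 4
C: A1 gives 4 transactions, not 5
E: A1 gives 1 transaction, not 5
D: all counts match (5,2,4)

Answer: D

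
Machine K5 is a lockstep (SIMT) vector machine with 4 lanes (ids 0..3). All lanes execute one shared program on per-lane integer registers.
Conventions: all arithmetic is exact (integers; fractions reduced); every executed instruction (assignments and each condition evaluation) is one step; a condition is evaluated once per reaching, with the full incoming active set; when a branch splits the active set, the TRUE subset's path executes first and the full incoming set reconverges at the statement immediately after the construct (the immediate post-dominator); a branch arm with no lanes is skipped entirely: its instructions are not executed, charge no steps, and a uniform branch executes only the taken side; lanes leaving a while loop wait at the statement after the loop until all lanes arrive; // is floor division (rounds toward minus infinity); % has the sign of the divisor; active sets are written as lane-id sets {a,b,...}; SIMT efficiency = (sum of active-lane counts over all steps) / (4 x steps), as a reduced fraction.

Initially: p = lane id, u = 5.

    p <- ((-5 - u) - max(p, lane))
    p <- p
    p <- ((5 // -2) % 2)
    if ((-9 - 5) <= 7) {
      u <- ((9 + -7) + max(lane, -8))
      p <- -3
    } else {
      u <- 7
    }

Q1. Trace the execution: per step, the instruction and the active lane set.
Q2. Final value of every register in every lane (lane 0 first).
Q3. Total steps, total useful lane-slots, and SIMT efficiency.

step 0: p <- ((-5 - u) - max(p, lane)) {0,1,2,3}
step 1: p <- p                       {0,1,2,3}
step 2: p <- ((5 // -2) % 2)         {0,1,2,3}
step 3: eval ((-9 - 5) <= 7)         {0,1,2,3}
step 4: u <- ((9 + -7) + max(lane, -8)) {0,1,2,3}
step 5: p <- -3                      {0,1,2,3}

Answer: 6 steps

p: -3,-3,-3,-3
u: 2,3,4,5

steps = 6; useful = 24; efficiency = 24/24 = 1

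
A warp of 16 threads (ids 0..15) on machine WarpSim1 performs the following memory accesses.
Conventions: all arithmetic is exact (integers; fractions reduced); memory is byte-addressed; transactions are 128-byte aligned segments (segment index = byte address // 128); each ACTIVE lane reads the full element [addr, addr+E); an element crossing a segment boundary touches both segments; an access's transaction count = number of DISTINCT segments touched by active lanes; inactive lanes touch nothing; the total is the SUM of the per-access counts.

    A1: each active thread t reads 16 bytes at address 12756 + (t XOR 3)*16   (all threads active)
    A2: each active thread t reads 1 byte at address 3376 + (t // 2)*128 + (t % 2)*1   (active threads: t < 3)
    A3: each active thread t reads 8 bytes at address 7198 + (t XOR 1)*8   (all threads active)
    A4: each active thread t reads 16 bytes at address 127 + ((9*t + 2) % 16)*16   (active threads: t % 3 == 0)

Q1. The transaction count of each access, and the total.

A1: 3 transactions
A2: 2 transactions
A3: 2 transactions
A4: 2 transactions

Answer: 3,2,2,2; total 9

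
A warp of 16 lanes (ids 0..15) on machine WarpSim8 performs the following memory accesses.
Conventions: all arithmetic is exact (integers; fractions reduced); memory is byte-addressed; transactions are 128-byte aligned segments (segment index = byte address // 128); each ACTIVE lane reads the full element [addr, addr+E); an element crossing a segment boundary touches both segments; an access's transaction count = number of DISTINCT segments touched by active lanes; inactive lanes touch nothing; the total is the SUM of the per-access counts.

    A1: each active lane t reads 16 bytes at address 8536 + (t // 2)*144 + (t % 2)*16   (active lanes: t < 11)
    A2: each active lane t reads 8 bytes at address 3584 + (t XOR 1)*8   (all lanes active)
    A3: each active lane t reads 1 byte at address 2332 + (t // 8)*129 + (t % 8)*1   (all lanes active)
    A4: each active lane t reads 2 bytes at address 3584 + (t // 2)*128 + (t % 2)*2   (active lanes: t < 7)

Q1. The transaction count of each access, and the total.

A1: 7 transactions
A2: 1 transaction
A3: 2 transactions
A4: 4 transactions

Answer: 7,1,2,4; total 14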